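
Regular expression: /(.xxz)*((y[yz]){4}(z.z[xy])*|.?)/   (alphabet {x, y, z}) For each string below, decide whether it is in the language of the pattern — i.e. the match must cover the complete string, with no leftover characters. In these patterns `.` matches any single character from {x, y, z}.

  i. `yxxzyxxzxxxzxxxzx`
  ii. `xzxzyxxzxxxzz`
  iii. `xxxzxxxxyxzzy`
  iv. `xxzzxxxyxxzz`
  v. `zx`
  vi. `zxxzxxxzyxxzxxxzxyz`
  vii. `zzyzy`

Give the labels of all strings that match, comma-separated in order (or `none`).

i

i → match
ii → no match
iii → no match
iv → no match
v → no match
vi → no match
vii → no match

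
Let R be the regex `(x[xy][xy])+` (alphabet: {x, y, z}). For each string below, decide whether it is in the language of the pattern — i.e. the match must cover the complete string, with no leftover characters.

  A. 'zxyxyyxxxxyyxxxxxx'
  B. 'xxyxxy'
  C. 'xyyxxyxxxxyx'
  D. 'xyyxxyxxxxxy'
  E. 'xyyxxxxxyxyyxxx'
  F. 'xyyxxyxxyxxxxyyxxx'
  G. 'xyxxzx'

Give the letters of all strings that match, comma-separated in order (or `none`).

A → no match — must start with 'x'
B → match
C → match
D → match
E → match
F → match
G → no match

B, C, D, E, F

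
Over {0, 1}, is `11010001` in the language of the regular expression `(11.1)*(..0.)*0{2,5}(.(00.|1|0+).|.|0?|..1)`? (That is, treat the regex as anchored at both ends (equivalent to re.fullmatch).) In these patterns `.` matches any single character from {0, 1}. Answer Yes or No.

Yes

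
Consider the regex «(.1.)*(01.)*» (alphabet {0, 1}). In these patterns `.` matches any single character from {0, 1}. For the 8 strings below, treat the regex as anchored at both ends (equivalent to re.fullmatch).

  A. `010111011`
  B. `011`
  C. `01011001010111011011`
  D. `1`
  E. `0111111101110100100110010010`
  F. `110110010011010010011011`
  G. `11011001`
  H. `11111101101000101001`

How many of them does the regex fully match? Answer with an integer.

3

A → match
B → match
C → no match
D → no match
E → no match
F → match
G → no match
H → no match
Total matched: 3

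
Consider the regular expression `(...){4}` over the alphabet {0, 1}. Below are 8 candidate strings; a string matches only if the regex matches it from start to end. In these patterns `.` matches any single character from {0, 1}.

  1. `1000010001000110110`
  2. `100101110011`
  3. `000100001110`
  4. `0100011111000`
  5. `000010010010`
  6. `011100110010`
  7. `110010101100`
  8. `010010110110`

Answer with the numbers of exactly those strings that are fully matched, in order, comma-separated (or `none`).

2, 3, 5, 6, 7, 8

1 → no match
2. `100101110011` → match
3. `000100001110` → match
4 → no match
5. `000010010010` → match
6. `011100110010` → match
7. `110010101100` → match
8. `010010110110` → match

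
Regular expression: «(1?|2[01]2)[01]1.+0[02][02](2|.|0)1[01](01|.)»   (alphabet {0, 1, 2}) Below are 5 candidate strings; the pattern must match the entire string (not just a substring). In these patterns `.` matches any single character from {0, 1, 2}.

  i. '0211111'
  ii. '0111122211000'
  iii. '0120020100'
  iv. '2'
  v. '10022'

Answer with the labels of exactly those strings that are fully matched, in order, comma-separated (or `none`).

iii

i → no match
ii → no match
iii → match
iv → no match
v → no match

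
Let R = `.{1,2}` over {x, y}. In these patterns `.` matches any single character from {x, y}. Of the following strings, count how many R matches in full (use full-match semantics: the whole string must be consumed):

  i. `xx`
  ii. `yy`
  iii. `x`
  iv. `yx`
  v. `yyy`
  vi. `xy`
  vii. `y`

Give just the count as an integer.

i → match
ii → match
iii → match
iv → match
v → no match
vi → match
vii → match
Total matched: 6

6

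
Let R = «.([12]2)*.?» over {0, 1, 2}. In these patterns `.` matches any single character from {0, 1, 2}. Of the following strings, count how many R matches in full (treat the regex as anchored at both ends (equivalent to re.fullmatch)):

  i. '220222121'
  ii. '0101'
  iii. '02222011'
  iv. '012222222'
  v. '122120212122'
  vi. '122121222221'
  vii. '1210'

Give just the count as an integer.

2

i → no match
ii → no match
iii → no match
iv → match
v → no match
vi → match
vii → no match
Total matched: 2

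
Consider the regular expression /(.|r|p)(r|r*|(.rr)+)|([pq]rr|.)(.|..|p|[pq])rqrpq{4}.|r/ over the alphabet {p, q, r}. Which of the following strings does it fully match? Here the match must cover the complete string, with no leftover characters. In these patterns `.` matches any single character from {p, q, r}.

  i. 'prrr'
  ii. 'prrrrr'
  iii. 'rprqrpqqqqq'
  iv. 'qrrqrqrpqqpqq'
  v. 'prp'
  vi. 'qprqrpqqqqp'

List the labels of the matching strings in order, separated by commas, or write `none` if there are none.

i, ii, iii, vi

i → match
ii → match
iii → match
iv → no match
v → no match
vi → match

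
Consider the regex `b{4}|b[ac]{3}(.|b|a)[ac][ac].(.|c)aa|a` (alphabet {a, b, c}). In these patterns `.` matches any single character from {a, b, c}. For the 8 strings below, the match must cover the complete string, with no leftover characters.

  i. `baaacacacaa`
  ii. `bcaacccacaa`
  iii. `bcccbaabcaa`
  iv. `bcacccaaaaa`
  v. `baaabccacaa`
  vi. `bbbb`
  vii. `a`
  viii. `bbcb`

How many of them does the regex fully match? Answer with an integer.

7

i → match
ii → match
iii → match
iv → match
v → match
vi → match
vii → match
viii → no match
Total matched: 7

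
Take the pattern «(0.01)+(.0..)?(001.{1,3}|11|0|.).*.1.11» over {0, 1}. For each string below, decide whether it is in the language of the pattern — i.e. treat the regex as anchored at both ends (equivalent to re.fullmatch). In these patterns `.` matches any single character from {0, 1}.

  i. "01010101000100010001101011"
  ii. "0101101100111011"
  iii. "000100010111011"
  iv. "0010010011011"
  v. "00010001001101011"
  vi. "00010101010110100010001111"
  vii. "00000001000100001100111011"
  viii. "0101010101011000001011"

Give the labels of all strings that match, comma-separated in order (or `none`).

i → match
ii → match
iii → match
iv → no match
v → match
vi → match
vii → no match
viii → match

i, ii, iii, v, vi, viii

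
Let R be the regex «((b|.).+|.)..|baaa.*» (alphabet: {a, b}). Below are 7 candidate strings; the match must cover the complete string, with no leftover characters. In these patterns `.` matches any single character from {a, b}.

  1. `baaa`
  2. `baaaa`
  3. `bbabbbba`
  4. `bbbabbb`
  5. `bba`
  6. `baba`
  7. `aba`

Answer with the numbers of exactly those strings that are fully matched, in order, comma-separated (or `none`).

1 → match
2 → match
3 → match
4 → match
5 → match
6 → match
7 → match

1, 2, 3, 4, 5, 6, 7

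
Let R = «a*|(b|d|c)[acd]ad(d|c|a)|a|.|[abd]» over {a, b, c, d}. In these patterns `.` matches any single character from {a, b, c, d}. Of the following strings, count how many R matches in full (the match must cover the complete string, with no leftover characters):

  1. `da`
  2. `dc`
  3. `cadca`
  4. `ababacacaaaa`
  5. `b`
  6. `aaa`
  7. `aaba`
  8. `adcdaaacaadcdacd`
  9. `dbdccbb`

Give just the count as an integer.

2

1. `da` → no match
2. `dc` → no match
3. `cadca` → no match
4. `ababacacaaaa` → no match
5. `b` → match
6. `aaa` → match
7. `aaba` → no match
8 → no match
9. `dbdccbb` → no match
Total matched: 2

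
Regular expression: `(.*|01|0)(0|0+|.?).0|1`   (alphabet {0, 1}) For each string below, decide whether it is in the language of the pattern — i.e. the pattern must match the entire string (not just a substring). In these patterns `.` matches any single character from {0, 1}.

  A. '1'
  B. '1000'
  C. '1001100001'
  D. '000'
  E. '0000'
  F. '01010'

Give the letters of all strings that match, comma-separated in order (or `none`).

A → match
B → match
C → no match
D → match
E → match
F → match

A, B, D, E, F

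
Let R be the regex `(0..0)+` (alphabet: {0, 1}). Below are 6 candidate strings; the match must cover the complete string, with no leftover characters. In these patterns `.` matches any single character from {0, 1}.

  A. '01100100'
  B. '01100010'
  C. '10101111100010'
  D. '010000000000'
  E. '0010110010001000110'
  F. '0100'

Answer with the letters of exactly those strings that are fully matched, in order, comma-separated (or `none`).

A, B, D, F

A → match
B → match
C → no match — must start with '0'
D → match
E → no match
F → match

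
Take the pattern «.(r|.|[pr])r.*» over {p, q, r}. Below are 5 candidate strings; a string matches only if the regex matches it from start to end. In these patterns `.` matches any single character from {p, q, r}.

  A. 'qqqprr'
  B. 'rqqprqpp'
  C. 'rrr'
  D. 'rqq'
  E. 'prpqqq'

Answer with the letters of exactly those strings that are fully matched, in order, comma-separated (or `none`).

A → no match
B → no match
C → match
D → no match
E → no match

C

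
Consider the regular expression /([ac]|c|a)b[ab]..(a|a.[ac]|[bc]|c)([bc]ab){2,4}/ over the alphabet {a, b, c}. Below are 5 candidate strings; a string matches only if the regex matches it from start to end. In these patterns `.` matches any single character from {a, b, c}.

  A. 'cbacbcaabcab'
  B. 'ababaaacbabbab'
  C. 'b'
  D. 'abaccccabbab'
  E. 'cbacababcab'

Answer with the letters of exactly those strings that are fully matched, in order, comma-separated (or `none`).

B, D

A → no match
B → match
C → no match — must end with 'ab'
D → match
E → no match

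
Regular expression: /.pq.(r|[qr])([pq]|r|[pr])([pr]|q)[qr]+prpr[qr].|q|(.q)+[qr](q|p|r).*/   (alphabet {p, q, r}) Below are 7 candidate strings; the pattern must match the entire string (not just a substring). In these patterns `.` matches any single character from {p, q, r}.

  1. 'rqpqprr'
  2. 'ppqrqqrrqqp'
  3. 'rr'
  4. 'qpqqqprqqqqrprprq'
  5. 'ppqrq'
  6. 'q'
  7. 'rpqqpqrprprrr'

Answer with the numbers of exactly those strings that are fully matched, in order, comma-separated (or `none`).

6

1 → no match
2 → no match
3 → no match
4 → no match
5 → no match
6 → match
7 → no match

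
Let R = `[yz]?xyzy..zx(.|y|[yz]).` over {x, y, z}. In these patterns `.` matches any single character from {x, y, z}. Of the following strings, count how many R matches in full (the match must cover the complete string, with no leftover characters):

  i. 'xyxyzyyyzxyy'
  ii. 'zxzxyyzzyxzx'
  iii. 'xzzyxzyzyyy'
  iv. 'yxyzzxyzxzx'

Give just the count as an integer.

0

i → no match
ii → no match
iii → no match
iv → no match
Total matched: 0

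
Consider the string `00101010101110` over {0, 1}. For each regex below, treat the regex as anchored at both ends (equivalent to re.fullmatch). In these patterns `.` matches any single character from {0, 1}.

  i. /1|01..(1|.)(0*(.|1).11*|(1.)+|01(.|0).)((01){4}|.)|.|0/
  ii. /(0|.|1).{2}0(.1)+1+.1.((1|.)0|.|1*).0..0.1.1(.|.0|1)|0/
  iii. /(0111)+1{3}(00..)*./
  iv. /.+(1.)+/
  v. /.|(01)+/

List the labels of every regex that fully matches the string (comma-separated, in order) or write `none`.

iv

i → no match
ii → no match
iii → no match — must start with `0111`
iv → match
v → no match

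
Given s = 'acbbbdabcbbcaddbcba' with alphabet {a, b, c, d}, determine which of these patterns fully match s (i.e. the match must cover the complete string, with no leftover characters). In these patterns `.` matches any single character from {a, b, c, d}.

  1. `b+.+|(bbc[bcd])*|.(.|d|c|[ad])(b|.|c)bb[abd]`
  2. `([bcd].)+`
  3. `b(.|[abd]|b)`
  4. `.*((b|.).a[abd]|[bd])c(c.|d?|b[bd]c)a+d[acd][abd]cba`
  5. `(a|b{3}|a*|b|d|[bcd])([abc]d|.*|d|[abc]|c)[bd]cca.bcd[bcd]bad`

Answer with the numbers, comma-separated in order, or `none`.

4

1 → no match
2 → no match
3 → no match — must start with 'b'
4 → match
5 → no match — must end with 'bad'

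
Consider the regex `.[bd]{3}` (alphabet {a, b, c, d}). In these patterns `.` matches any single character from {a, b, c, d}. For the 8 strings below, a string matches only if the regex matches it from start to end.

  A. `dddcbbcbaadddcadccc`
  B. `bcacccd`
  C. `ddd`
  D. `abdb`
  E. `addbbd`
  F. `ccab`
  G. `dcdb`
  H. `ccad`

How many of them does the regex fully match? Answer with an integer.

A → no match
B. `bcacccd` → no match
C. `ddd` → no match
D. `abdb` → match
E. `addbbd` → no match
F. `ccab` → no match
G. `dcdb` → no match
H. `ccad` → no match
Total matched: 1

1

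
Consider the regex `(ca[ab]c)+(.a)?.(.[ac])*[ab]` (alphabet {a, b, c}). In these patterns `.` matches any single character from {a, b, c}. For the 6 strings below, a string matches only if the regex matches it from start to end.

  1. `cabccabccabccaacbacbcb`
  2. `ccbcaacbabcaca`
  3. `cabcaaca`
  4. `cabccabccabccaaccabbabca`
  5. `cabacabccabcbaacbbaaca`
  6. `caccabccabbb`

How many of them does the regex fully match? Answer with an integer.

1 → match
2 → no match — must start with `ca`
3. `cabcaaca` → match
4 → match
5 → no match
6. `caccabccabbb` → no match
Total matched: 3

3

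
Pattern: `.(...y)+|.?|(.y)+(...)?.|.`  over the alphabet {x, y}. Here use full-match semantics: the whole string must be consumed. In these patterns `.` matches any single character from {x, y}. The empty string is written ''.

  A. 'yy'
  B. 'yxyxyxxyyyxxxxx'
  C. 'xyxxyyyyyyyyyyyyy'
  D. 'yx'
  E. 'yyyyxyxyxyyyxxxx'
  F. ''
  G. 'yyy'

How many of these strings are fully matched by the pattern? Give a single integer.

4

A. 'yy' → no match
B → no match
C → match
D. 'yx' → no match
E → match
F. '' → match
G. 'yyy' → match
Total matched: 4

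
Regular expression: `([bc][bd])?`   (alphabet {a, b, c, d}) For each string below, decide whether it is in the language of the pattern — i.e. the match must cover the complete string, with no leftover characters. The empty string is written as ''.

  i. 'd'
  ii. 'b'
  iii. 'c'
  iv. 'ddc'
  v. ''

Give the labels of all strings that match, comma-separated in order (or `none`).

v

i → no match
ii → no match
iii → no match
iv → no match
v → match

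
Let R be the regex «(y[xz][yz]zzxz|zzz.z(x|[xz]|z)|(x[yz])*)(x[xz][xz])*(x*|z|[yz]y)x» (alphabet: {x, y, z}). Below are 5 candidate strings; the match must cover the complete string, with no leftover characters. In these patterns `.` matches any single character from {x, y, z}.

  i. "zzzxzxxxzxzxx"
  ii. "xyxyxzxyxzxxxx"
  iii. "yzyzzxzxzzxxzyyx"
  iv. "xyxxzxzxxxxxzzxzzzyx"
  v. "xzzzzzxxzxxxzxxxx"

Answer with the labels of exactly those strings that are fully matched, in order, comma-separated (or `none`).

i, ii, iii, iv

i → match
ii → match
iii → match
iv → match
v → no match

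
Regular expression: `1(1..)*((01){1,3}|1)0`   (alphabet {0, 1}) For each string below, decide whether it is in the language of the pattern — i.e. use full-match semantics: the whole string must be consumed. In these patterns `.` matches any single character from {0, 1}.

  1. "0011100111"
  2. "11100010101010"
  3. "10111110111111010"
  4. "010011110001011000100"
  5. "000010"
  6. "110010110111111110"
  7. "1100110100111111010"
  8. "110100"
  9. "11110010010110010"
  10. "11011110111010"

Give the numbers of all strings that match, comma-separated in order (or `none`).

1 → no match — must start with "1"
2 → no match
3 → no match
4 → no match — must start with "1"
5 → no match — must start with "1"
6 → match
7 → match
8 → no match
9 → no match
10 → no match

6, 7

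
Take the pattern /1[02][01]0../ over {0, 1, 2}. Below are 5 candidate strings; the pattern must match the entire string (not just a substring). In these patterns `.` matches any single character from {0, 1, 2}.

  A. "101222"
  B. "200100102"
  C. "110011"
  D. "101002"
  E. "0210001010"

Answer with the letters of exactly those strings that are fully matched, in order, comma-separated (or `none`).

D

A → no match
B → no match — must start with "1"
C → no match
D → match
E → no match — must start with "1"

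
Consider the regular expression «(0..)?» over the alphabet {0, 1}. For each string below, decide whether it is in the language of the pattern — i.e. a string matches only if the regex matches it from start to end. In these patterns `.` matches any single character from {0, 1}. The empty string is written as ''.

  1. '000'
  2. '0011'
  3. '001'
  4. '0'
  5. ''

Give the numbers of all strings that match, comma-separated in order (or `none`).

1 → match
2 → no match
3 → match
4 → no match
5 → match

1, 3, 5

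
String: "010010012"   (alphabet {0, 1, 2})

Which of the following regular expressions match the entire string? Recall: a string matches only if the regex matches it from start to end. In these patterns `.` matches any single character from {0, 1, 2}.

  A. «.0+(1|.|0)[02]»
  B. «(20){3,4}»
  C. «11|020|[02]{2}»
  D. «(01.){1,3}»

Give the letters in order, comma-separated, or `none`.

D

A → no match
B → no match — must start with "20"
C → no match
D → match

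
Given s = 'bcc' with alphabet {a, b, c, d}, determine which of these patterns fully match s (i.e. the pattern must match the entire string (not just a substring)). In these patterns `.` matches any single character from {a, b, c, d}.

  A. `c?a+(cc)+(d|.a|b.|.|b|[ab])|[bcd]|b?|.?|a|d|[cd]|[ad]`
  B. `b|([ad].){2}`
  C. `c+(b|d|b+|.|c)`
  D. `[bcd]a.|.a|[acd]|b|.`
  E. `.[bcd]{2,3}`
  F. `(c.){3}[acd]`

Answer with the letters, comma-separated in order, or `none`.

A → no match
B → no match
C → no match — must start with 'c'
D → no match
E → match
F → no match — must start with 'c'

E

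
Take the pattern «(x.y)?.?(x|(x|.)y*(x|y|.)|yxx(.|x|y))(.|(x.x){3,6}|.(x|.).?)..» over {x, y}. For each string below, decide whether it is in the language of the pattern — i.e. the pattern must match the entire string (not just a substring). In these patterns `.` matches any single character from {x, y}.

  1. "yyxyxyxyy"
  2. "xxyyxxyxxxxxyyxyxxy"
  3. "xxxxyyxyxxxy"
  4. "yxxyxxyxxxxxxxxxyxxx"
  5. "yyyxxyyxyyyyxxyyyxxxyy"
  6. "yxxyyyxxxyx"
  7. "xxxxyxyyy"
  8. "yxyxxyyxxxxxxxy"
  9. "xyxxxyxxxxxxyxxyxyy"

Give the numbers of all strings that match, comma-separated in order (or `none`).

none

1 → no match
2 → no match
3 → no match
4 → no match
5 → no match
6 → no match
7 → no match
8 → no match
9 → no match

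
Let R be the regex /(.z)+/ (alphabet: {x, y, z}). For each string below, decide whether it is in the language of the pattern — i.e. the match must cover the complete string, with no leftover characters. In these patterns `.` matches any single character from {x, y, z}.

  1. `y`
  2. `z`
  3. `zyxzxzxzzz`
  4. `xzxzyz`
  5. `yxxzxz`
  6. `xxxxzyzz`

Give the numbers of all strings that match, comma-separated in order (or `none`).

4

1 → no match — must end with `z`
2 → no match
3 → no match
4 → match
5 → no match
6 → no match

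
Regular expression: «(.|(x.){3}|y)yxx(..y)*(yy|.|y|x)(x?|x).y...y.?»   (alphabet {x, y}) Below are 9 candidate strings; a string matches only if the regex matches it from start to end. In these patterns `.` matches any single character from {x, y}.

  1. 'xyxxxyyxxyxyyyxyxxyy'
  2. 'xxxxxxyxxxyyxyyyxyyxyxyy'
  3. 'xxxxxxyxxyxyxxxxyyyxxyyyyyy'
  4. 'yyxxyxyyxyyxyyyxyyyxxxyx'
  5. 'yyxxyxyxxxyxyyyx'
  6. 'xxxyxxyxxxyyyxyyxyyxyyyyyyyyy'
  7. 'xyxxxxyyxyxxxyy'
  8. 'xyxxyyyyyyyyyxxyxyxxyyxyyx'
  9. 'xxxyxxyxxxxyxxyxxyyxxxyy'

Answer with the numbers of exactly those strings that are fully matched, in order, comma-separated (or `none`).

1 → match
2 → match
3 → no match
4 → no match
5 → match
6 → match
7 → match
8 → no match
9 → match

1, 2, 5, 6, 7, 9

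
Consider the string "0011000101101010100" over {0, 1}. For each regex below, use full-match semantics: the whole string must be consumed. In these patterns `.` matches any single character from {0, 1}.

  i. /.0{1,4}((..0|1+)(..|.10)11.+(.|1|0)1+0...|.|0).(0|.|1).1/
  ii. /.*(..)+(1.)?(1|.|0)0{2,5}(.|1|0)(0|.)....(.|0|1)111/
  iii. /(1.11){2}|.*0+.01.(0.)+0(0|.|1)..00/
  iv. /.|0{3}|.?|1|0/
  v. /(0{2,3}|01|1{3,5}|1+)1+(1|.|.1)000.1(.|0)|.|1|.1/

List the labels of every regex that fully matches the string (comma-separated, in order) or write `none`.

i → no match — must end with "1"
ii → no match — must end with "111"
iii → match
iv → no match
v → no match

iii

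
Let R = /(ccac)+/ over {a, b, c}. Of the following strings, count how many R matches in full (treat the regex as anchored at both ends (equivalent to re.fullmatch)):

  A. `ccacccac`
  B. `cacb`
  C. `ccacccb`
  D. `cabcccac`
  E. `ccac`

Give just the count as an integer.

2

A → match
B → no match — must start with `ccac`
C → no match — must end with `ccac`
D → no match — must start with `ccac`
E → match
Total matched: 2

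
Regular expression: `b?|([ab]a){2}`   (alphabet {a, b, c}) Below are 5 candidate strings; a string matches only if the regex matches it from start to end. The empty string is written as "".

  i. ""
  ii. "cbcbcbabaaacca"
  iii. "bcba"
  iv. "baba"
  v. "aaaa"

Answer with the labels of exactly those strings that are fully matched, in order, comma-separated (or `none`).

i, iv, v

i → match
ii → no match
iii → no match
iv → match
v → match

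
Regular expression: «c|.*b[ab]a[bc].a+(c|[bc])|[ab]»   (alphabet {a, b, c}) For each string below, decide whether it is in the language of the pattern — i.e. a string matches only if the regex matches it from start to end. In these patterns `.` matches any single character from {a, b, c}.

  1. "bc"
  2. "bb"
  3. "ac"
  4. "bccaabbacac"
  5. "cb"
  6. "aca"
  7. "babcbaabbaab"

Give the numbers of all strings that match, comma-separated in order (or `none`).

7

1. "bc" → no match
2. "bb" → no match
3. "ac" → no match
4. "bccaabbacac" → no match
5. "cb" → no match
6. "aca" → no match
7. "babcbaabbaab" → match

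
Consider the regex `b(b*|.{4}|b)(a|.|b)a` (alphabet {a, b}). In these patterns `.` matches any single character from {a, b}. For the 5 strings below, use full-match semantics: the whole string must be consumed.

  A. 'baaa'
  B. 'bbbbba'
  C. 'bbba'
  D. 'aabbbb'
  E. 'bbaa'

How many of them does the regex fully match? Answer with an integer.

3

A → no match
B → match
C → match
D → no match — must start with 'b'
E → match
Total matched: 3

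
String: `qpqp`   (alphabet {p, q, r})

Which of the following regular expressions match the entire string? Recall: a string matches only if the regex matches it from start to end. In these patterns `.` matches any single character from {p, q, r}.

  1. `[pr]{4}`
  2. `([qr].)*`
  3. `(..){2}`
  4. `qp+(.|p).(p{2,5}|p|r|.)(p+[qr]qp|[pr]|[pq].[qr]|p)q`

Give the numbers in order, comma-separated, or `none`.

1 → no match
2 → match
3 → match
4 → no match — must end with `q`

2, 3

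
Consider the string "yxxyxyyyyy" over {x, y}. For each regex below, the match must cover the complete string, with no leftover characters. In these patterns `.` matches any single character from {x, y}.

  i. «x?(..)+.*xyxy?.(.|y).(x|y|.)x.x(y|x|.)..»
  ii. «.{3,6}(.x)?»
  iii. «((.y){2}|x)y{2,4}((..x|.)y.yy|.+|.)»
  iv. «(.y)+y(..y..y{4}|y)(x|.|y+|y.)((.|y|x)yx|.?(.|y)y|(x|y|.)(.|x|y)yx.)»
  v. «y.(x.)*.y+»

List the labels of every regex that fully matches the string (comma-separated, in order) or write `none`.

v

i → no match
ii → no match
iii → no match
iv → no match
v → match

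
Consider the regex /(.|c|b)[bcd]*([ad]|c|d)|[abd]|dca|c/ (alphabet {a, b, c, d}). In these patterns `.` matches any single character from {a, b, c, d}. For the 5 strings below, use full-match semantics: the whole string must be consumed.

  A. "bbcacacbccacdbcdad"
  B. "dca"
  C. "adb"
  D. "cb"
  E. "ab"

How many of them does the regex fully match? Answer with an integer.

A → no match
B → match
C → no match
D → no match
E → no match
Total matched: 1

1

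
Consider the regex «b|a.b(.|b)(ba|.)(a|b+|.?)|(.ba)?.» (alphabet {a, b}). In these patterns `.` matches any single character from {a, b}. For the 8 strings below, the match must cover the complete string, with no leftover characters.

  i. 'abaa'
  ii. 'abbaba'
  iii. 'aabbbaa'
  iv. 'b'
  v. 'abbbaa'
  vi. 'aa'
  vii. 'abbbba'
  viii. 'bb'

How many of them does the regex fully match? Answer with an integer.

6

i → match
ii → match
iii → match
iv → match
v → match
vi → no match
vii → match
viii → no match
Total matched: 6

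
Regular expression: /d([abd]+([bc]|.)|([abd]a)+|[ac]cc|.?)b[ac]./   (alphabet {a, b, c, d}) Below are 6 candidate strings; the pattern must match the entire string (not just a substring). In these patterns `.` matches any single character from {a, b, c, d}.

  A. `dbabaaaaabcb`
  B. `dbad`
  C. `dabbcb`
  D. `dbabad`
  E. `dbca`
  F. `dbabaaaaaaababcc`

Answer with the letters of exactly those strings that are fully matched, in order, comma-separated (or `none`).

A → match
B → match
C → match
D → match
E → match
F → match

A, B, C, D, E, F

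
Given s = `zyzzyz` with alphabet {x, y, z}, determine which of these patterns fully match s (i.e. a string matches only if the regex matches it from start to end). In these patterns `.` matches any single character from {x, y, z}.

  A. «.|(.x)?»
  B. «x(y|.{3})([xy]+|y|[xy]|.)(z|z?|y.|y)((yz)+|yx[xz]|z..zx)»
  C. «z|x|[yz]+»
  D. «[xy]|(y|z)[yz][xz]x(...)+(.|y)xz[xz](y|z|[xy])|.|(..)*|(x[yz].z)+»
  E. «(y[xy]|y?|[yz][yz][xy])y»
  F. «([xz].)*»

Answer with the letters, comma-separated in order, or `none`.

A → no match
B → no match — must start with `x`
C → match
D → match
E → no match — must end with `y`
F → no match

C, D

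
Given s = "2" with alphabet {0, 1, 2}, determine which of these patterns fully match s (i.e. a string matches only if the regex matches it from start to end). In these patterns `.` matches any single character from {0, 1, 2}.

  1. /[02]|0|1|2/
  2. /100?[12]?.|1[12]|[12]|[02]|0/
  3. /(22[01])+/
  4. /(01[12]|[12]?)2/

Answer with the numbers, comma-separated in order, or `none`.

1, 2, 4

1 → match
2 → match
3 → no match — must start with "22"
4 → match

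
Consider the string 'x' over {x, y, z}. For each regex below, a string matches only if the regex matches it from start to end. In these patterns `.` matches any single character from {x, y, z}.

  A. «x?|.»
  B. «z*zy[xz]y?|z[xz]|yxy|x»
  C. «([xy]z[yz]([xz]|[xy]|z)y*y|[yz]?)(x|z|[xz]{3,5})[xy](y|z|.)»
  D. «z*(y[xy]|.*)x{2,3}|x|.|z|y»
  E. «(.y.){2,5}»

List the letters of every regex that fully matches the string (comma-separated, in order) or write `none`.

A → match
B → match
C → no match
D → match
E → no match

A, B, D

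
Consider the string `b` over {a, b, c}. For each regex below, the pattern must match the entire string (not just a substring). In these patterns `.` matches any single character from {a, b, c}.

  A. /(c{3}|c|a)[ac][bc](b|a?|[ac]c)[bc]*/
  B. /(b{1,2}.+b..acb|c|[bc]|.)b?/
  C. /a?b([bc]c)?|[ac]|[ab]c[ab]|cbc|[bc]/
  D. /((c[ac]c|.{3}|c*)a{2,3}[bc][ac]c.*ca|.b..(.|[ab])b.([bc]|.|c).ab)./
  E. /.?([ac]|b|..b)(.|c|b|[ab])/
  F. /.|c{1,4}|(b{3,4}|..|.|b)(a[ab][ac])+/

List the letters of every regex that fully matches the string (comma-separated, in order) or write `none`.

A → no match
B → match
C → match
D → no match
E → no match
F → match

B, C, F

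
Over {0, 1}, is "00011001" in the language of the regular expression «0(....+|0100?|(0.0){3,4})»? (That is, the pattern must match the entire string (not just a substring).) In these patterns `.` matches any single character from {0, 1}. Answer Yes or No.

Yes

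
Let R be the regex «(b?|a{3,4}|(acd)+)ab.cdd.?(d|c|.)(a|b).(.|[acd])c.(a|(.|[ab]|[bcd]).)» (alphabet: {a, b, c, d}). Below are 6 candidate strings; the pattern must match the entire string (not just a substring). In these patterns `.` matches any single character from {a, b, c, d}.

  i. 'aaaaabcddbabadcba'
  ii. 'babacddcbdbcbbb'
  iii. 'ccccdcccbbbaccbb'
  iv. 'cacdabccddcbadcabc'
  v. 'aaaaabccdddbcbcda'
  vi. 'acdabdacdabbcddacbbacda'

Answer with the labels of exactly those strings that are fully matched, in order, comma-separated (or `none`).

i → no match
ii → match
iii → no match
iv → no match
v → match
vi → no match

ii, v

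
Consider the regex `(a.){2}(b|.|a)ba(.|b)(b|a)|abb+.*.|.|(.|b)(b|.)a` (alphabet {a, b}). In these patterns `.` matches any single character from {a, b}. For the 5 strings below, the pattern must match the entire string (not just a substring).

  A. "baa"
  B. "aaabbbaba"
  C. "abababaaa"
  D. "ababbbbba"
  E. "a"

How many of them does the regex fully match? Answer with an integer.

4

A → match
B → match
C → match
D → no match
E → match
Total matched: 4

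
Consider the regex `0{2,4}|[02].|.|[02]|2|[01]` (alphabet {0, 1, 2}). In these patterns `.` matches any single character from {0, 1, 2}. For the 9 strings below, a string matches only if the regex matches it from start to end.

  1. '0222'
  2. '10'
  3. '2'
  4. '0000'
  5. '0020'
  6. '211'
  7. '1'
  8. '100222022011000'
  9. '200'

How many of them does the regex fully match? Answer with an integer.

1 → no match
2 → no match
3 → match
4 → match
5 → no match
6 → no match
7 → match
8 → no match
9 → no match
Total matched: 3

3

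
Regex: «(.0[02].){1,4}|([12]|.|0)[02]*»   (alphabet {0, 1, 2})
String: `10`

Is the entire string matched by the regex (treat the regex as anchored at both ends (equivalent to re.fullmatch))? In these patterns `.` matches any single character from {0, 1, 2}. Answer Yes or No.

Yes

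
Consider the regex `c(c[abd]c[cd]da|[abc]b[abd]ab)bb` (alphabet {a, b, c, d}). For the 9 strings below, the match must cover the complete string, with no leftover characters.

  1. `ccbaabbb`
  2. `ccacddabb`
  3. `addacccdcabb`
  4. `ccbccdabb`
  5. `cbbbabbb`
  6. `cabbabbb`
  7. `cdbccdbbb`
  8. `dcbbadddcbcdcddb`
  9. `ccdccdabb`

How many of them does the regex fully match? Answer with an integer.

6

1 → match
2 → match
3 → no match — must start with `c`
4 → match
5 → match
6 → match
7 → no match
8 → no match — must start with `c`
9 → match
Total matched: 6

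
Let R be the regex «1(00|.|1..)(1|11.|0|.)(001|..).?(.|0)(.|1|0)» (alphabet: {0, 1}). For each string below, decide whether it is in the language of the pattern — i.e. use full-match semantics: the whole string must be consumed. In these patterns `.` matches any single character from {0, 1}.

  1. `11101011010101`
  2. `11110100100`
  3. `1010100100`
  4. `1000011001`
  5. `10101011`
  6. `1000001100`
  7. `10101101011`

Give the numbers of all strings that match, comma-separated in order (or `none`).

1 → no match
2. `11110100100` → no match
3. `1010100100` → no match
4. `1000011001` → no match
5. `10101011` → match
6. `1000001100` → match
7. `10101101011` → no match

5, 6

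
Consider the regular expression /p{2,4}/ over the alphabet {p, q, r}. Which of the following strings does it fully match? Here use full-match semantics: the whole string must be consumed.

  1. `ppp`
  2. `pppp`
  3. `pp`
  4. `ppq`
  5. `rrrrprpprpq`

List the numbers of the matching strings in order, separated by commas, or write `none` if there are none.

1, 2, 3

1 → match
2 → match
3 → match
4 → no match — must end with `p`
5 → no match — must start with `p`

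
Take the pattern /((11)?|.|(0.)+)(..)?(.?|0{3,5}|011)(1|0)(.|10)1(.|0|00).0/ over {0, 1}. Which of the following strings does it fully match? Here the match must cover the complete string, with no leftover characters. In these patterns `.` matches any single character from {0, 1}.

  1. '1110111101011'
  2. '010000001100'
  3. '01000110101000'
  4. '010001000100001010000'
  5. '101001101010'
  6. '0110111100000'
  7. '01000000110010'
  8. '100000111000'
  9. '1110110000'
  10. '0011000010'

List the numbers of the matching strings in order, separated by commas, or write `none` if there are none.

1 → no match — must end with '0'
2 → match
3 → match
4 → match
5 → no match
6 → no match
7 → match
8 → match
9 → match
10 → no match

2, 3, 4, 7, 8, 9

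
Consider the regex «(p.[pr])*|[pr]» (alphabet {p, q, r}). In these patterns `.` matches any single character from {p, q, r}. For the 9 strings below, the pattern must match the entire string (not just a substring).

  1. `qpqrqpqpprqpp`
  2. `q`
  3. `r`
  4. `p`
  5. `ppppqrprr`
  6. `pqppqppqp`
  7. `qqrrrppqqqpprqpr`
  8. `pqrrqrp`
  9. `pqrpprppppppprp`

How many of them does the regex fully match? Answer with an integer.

5

1 → no match
2 → no match
3 → match
4 → match
5 → match
6 → match
7 → no match
8 → no match
9 → match
Total matched: 5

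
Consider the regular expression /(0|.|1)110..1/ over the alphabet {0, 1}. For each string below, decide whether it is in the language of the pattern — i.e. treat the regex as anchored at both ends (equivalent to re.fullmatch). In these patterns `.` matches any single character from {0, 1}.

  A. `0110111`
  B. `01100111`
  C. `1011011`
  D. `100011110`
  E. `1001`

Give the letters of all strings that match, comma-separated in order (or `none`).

A → match
B → no match
C → no match
D → no match — must end with `1`
E → no match

A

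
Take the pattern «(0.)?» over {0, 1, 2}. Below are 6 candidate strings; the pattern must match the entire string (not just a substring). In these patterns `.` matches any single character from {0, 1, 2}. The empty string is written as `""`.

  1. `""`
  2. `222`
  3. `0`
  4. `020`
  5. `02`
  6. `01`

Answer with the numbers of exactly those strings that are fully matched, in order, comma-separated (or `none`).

1, 5, 6

1 → match
2 → no match
3 → no match
4 → no match
5 → match
6 → match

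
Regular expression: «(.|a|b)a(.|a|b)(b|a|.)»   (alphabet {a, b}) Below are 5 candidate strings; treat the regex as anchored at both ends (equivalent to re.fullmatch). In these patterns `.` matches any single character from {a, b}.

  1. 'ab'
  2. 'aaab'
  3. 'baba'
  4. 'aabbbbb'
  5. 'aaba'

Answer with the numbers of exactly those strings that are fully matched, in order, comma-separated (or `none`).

1 → no match
2 → match
3 → match
4 → no match
5 → match

2, 3, 5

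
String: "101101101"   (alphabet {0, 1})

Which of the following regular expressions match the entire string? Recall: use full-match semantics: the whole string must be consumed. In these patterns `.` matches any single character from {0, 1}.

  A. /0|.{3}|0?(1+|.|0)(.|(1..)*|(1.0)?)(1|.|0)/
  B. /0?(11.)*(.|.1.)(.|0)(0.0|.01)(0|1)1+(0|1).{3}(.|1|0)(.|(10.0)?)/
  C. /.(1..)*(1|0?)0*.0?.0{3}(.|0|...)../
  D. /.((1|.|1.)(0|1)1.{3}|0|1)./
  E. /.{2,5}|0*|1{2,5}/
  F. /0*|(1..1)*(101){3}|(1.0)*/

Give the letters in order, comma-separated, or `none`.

F

A → no match
B → no match
C → no match
D → no match
E → no match
F → match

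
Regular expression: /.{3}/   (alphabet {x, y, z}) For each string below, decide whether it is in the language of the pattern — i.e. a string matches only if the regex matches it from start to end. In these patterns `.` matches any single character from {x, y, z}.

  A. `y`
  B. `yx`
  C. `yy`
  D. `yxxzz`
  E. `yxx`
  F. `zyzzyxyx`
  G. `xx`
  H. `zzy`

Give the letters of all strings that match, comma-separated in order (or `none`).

E, H

A. `y` → no match
B. `yx` → no match
C. `yy` → no match
D. `yxxzz` → no match
E. `yxx` → match
F. `zyzzyxyx` → no match
G. `xx` → no match
H. `zzy` → match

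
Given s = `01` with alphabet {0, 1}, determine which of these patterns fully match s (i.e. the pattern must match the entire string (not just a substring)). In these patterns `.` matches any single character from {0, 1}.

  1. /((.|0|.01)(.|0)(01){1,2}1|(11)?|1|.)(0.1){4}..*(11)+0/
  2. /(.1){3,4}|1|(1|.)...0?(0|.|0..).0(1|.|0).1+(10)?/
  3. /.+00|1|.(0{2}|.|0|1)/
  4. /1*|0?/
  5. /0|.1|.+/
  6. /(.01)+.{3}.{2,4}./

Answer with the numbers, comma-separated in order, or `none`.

1 → no match — must end with `110`
2 → no match
3 → match
4 → no match
5 → match
6 → no match

3, 5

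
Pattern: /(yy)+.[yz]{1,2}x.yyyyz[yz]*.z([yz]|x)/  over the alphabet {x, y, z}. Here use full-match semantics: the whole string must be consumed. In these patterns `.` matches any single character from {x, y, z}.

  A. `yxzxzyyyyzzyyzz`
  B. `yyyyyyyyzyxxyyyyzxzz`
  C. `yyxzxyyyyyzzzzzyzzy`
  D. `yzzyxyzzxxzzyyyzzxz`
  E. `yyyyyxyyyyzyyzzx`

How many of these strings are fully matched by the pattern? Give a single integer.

2

A → no match — must start with `yy`
B → match
C → match
D → no match — must start with `yy`
E → no match
Total matched: 2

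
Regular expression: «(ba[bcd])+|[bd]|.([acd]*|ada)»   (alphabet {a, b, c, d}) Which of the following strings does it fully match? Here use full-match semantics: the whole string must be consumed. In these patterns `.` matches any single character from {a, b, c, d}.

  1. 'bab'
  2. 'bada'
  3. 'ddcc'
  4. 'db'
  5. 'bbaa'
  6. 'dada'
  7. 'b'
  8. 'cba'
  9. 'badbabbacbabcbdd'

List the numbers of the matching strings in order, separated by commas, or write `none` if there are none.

1 → match
2 → match
3 → match
4 → no match
5 → no match
6 → match
7 → match
8 → no match
9 → no match

1, 2, 3, 6, 7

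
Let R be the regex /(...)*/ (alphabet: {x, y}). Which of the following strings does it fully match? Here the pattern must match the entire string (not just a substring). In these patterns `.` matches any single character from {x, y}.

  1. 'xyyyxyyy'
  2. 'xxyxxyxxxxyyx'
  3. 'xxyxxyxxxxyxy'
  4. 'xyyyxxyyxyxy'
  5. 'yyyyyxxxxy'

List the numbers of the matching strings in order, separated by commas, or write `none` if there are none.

1 → no match
2 → no match
3 → no match
4 → match
5 → no match

4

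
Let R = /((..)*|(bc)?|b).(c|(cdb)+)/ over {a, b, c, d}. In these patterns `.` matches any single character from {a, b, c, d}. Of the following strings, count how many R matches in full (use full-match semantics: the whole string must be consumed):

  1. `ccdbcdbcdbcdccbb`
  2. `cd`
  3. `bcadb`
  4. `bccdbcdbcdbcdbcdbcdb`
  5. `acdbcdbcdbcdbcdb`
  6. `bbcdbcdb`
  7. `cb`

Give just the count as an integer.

3

1 → no match
2 → no match
3 → no match
4 → match
5 → match
6 → match
7 → no match
Total matched: 3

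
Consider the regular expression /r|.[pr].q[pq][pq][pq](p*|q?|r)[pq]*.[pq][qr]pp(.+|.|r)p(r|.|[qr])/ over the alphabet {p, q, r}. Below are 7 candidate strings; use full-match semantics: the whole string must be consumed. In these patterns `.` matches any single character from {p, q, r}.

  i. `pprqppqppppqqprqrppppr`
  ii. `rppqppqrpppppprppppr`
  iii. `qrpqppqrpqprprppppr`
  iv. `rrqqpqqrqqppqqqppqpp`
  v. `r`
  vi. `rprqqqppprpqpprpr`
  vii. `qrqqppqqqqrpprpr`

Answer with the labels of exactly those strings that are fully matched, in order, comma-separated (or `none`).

i, ii, iii, iv, v, vi, vii

i → match
ii → match
iii → match
iv → match
v. `r` → match
vi → match
vii → match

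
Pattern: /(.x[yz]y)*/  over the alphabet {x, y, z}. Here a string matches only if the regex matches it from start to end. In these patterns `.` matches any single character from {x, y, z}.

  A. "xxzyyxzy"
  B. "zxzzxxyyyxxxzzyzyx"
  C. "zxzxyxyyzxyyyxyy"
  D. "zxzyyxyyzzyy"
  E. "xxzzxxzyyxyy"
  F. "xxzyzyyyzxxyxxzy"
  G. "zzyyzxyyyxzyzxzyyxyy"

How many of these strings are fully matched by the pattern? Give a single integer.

A → match
B → no match
C → no match
D → no match
E → no match
F → no match
G → no match
Total matched: 1

1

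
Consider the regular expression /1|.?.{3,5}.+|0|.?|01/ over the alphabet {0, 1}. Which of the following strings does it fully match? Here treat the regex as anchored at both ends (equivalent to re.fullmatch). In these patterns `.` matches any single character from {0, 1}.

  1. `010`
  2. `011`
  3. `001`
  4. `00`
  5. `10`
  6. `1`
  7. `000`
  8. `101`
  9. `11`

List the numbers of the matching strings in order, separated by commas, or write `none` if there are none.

6

1 → no match
2 → no match
3 → no match
4 → no match
5 → no match
6 → match
7 → no match
8 → no match
9 → no match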